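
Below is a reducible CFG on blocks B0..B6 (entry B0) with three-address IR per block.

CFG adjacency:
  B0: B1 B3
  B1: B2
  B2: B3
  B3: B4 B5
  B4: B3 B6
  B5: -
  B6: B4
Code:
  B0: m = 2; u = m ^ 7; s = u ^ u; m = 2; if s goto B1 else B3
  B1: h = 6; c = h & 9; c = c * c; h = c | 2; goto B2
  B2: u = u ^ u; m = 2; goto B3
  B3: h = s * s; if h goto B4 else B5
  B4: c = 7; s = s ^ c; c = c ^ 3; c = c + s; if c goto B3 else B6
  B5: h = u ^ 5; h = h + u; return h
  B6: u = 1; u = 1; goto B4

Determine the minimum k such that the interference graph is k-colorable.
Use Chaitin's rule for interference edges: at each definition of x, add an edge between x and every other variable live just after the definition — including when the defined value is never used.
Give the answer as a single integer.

def/use:
  B0: {m,s,u} / ∅
  B1: {c,h} / ∅
  B2: {m,u} / {u}
  B3: {h} / {s}
  B4: {c,s} / {s}
  B5: {h} / {u}
  B6: {u} / ∅

Liveness:
  B0 li=∅ lo={s,u}
  B1 li={s,u} lo={s,u}
  B2 li={s,u} lo={s,u}
  B3 li={s,u} lo={s,u}
  B4 li={s,u} lo={s,u}
  B5 li={u} lo=∅
  B6 li={s} lo={s,u}

Interfere edges:
  c↔{s,u}
  h↔{s,u}
  m↔{s,u}
  s↔{c,h,m,u}
  u↔{c,h,m,s}

Registers:
  lower bound: {c,s,u} mutually conflict ⇒ χ ≥ 3
  3-colouring: c0={s}  c1={u}  c2={c,h,m}
  χ = 3

Answer: 3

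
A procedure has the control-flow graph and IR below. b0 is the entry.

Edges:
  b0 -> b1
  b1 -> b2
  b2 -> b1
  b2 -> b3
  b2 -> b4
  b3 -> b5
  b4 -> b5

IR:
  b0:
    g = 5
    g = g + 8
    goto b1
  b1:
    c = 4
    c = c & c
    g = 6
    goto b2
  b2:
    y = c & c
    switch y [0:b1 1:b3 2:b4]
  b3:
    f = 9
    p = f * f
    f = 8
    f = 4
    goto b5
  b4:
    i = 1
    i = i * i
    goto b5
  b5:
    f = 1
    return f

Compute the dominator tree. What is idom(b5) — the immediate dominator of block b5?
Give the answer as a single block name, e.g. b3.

Answer: b2

Analysis:
idom tree: b1←b0 b2←b1 b3←b2 b4←b2 b5←b2
Join-block Dom:
  b1: preds {b0,b2}: {b0} ∩ {b0,b1,b2} = {b0}; idom=b0
  b5: preds {b3,b4}: {b0,b1,b2,b3} ∩ {b0,b1,b2,b4} = {b0,b1,b2}; idom=b2

idom(b5) = b2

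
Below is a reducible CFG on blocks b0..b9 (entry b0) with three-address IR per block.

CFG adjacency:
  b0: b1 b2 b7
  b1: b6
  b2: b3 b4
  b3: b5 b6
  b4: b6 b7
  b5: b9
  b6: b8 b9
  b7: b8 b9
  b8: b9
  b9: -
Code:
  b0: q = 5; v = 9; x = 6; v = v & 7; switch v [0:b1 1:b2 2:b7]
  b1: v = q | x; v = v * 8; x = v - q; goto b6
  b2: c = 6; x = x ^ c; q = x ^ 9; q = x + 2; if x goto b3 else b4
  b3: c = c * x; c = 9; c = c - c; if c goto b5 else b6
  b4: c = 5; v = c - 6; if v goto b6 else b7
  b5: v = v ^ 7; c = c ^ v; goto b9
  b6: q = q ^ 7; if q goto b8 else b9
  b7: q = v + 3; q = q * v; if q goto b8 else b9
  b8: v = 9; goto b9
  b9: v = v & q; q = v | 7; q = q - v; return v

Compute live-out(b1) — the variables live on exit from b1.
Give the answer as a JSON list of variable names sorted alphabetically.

Answer: ["q", "v"]

Working:
def/use:
  b0: {q,v,x} / ∅
  b1: {v,x} / {q,x}
  b2: {c,q,x} / {x}
  b3: {c} / {c,x}
  b4: {c,v} / ∅
  b5: {c,v} / {c,v}
  b6: {q} / {q}
  b7: {q} / {v}
  b8: {v} / ∅
  b9: {q,v} / {q,v}

Liveness:
  b0: in=∅ out={q,v,x}
  b1: in={q,x} out={q,v}
  b2: in={v,x} out={c,q,v,x}
  b3: in={c,q,v,x} out={c,q,v}
  b4: in={q} out={q,v}
  b5: in={c,q,v} out={q,v}
  b6: in={q,v} out={q,v}
  b7: in={v} out={q,v}
  b8: in={q} out={q,v}
  b9: in={q,v} out=∅

live-out(b1) = ["q", "v"]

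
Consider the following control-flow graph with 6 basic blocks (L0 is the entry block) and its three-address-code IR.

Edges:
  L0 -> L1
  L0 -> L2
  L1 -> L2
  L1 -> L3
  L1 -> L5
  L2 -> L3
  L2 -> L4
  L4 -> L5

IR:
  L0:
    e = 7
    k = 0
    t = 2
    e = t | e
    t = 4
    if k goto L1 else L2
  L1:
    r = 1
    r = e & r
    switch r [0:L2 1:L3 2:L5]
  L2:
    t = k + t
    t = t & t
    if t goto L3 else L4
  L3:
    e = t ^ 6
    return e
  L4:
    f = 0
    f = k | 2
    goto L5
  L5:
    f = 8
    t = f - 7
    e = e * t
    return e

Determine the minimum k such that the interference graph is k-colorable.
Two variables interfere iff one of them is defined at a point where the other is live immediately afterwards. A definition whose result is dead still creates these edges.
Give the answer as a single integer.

Per-block:
  L0: {e,k,t} / ∅
  L1: {r} / {e}
  L2: {t} / {k,t}
  L3: {e} / {t}
  L4: {f} / {k}
  L5: {e,f,t} / {e}

Backward fixpoint:
  L0: in=∅ out={e,k,t}
  L1: in={e,k,t} out={e,k,t}
  L2: in={e,k,t} out={e,k,t}
  L3: in={t} out=∅
  L4: in={e,k} out={e}
  L5: in={e} out=∅

Conflict graph:
  e: {f,k,r,t}
  f: {e,k}
  k: {e,f,r,t}
  r: {e,k,t}
  t: {e,k,r}

Chromatic number:
  clique {e,k,r,t} ⇒ need ≥ 4
  4-colouring: r0={e}  r1={k}  r2={f,r}  r3={t}
  χ = 4

Answer: 4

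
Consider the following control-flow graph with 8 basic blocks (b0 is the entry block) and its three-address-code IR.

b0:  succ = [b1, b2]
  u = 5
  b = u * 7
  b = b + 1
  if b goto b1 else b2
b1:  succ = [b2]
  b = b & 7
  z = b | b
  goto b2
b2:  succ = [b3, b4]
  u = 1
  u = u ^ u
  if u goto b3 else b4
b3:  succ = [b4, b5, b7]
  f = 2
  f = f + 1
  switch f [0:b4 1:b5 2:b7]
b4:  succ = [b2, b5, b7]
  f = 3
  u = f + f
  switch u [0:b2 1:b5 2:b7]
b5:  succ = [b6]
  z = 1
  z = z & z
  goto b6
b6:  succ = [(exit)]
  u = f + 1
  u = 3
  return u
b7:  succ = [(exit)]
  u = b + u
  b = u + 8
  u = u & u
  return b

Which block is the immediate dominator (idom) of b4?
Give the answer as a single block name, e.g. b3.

idom tree: b1←b0 b2←b0 b3←b2 b4←b2 b5←b2 b6←b5 b7←b2
Dom∩ at merges:
  b2: preds {b0,b1,b4}: {b0} ∩ {b0,b1} ∩ {b0,b2,b4} = {b0}; idom=b0
  b4: preds {b2,b3}: {b0,b2} ∩ {b0,b2,b3} = {b0,b2}; idom=b2
  b5: preds {b3,b4}: {b0,b2,b3} ∩ {b0,b2,b4} = {b0,b2}; idom=b2
  b7: preds {b3,b4}: {b0,b2,b3} ∩ {b0,b2,b4} = {b0,b2}; idom=b2

idom(b4) = b2

Answer: b2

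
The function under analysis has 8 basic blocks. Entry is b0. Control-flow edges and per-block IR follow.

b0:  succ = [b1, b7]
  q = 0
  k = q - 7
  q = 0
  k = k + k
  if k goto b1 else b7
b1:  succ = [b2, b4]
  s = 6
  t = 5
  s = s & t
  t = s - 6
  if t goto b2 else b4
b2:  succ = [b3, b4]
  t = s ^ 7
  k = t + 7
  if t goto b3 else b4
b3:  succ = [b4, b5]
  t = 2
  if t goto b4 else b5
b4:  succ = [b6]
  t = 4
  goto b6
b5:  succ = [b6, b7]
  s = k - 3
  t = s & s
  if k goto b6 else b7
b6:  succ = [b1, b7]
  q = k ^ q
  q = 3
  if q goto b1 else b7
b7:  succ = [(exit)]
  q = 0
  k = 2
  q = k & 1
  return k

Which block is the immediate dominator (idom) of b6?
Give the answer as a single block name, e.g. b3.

Answer: b1

Derivation:
idom tree: b1←b0 b2←b1 b3←b2 b4←b1 b5←b3 b6←b1 b7←b0
Join-block Dom:
  b1: preds {b0,b6}: {b0} ∩ {b0,b1,b6} = {b0}; idom=b0
  b4: preds {b1,b2,b3}: {b0,b1} ∩ {b0,b1,b2} ∩ {b0,b1,b2,b3} = {b0,b1}; idom=b1
  b6: preds {b4,b5}: {b0,b1,b4} ∩ {b0,b1,b2,b3,b5} = {b0,b1}; idom=b1
  b7: preds {b0,b5,b6}: {b0} ∩ {b0,b1,b2,b3,b5} ∩ {b0,b1,b6} = {b0}; idom=b0

idom(b6) = b1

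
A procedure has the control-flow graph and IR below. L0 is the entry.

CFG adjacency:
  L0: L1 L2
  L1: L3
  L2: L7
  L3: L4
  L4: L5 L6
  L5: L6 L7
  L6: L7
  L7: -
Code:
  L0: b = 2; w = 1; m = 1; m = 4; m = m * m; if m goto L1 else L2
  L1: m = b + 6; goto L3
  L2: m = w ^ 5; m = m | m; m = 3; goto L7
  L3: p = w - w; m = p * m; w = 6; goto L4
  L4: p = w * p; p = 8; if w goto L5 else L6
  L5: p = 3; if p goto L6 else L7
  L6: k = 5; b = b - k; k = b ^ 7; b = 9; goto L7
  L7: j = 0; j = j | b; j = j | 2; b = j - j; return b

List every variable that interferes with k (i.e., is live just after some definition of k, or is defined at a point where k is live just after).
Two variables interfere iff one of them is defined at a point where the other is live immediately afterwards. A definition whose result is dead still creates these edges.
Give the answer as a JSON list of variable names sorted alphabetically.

def/use:
  L0 def {b,m,w} use ∅
  L1 def {m} use {b}
  L2 def {m} use {w}
  L3 def {m,p,w} use {m,w}
  L4 def {p} use {p,w}
  L5 def {p} use ∅
  L6 def {b,k} use {b}
  L7 def {b,j} use {b}

Liveness:
  live L0: ∅→{b,w}
  live L1: {b,w}→{b,m,w}
  live L2: {b,w}→{b}
  live L3: {b,m,w}→{b,p,w}
  live L4: {b,p,w}→{b}
  live L5: {b}→{b}
  live L6: {b}→{b}
  live L7: {b}→∅

Interfere edges:
  b↔{j,k,m,p,w}
  j↔{b}
  k↔{b}
  m↔{b,p,w}
  p↔{b,m,w}
  w↔{b,m,p}

N(k) = ["b"]

Answer: ["b"]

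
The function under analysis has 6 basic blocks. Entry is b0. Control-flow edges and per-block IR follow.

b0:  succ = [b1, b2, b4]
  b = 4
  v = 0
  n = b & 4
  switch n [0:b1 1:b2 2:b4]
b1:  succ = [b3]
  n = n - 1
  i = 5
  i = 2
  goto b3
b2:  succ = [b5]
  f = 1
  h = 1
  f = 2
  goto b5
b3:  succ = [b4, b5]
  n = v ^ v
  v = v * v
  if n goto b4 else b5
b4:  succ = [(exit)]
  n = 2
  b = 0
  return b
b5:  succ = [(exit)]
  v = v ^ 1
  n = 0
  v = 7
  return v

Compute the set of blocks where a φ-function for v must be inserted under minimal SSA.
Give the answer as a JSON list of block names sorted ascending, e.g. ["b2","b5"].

Answer: ["b4", "b5"]

Working:
idom tree: b1←b0 b2←b0 b3←b1 b4←b0 b5←b0
Join-block Dom:
  b4: preds {b0,b3}: {b0} ∩ {b0,b1,b3} = {b0}; idom=b0
  b5: preds {b2,b3}: {b0,b2} ∩ {b0,b1,b3} = {b0}; idom=b0

DF derivation:
  join b4 pred b0: · stop@b0
  join b4 pred b3: b3→b1 stop@b0
  join b5 pred b2: b2 stop@b0
  join b5 pred b3: b3→b1 stop@b0
  DF(b0)=∅
  DF(b1)={b4,b5}
  DF(b2)={b5}
  DF(b3)={b4,b5}
  DF(b4)=∅
  DF(b5)=∅

φ for v: defs {b0,b3,b5}
  DF⁺ = {b4,b5}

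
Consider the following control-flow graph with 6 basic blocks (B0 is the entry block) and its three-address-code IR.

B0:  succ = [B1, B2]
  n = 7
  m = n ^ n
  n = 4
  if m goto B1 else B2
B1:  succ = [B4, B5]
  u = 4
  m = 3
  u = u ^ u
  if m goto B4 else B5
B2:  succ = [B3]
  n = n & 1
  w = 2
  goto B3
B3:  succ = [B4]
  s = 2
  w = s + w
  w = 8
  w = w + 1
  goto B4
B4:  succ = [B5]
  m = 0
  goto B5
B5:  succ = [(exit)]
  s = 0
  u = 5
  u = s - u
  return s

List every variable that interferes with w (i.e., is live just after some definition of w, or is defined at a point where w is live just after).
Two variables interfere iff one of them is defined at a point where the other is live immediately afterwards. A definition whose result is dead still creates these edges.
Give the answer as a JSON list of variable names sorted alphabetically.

Answer: ["s"]

Analysis:
Per-block:
  B0: {m,n} / ∅
  B1: {m,u} / ∅
  B2: {n,w} / {n}
  B3: {s,w} / {w}
  B4: {m} / ∅
  B5: {s,u} / ∅

Liveness:
  B0 li=∅ lo={n}
  B1 li=∅ lo=∅
  B2 li={n} lo={w}
  B3 li={w} lo=∅
  B4 li=∅ lo=∅
  B5 li=∅ lo=∅

Conflict graph:
  m: {n,u}
  n: {m}
  s: {u,w}
  u: {m,s}
  w: {s}

N(w) = ["s"]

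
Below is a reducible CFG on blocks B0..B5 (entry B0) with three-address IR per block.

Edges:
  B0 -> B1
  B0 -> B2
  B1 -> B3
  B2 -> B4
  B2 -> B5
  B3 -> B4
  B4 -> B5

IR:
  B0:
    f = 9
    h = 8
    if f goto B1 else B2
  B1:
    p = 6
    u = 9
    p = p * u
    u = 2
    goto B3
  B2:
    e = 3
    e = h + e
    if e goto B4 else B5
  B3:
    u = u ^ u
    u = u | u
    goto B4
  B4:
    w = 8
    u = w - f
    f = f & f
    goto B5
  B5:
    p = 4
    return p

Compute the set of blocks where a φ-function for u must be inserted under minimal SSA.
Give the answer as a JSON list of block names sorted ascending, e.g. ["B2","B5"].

Answer: ["B4", "B5"]

Working:
idom tree: B1←B0 B2←B0 B3←B1 B4←B0 B5←B0
Dom∩ at merges:
  B4: preds {B2,B3}: {B0,B2} ∩ {B0,B1,B3} = {B0}; idom=B0
  B5: preds {B2,B4}: {B0,B2} ∩ {B0,B4} = {B0}; idom=B0

DF walk-up:
  join B4 pred B2: B2 stop@B0
  join B4 pred B3: B3→B1 stop@B0
  join B5 pred B2: B2 stop@B0
  join B5 pred B4: B4 stop@B0
  B0 → ∅
  B1 → {B4}
  B2 → {B4,B5}
  B3 → {B4}
  B4 → {B5}
  B5 → ∅

φ for u: defs {B1,B3,B4}
  DF⁺ = {B4,B5}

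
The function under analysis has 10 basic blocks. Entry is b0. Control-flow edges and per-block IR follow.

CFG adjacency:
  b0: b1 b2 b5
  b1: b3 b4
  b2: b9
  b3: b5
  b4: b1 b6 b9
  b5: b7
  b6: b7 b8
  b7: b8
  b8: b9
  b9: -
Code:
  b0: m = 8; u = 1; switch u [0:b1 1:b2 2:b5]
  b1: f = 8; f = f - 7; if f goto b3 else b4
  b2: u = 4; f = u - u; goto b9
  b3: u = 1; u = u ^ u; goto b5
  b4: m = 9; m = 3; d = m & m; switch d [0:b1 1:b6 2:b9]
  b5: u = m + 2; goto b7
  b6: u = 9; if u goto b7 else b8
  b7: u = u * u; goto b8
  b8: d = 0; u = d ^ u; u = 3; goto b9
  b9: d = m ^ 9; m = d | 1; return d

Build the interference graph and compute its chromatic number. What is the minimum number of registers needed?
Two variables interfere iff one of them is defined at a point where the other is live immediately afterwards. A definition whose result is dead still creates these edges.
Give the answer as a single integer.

def/use:
  b0 def {m,u} use ∅
  b1 def {f} use ∅
  b2 def {f,u} use ∅
  b3 def {u} use ∅
  b4 def {d,m} use ∅
  b5 def {u} use {m}
  b6 def {u} use ∅
  b7 def {u} use {u}
  b8 def {d,u} use {u}
  b9 def {d,m} use {m}

Liveness:
  b0: in=∅ out={m}
  b1: in={m} out={m}
  b2: in={m} out={m}
  b3: in={m} out={m}
  b4: in=∅ out={m}
  b5: in={m} out={m,u}
  b6: in={m} out={m,u}
  b7: in={m,u} out={m,u}
  b8: in={m,u} out={m}
  b9: in={m} out=∅

Interference:
  d↔{m,u}
  f↔{m}
  m↔{d,f,u}
  u↔{d,m}

Colouring:
  {d,m,u} pairwise interfere (3-clique) ⇒ χ ≥ 3
  3-colouring: c0={m}  c1={d,f}  c2={u}
  χ = 3

Answer: 3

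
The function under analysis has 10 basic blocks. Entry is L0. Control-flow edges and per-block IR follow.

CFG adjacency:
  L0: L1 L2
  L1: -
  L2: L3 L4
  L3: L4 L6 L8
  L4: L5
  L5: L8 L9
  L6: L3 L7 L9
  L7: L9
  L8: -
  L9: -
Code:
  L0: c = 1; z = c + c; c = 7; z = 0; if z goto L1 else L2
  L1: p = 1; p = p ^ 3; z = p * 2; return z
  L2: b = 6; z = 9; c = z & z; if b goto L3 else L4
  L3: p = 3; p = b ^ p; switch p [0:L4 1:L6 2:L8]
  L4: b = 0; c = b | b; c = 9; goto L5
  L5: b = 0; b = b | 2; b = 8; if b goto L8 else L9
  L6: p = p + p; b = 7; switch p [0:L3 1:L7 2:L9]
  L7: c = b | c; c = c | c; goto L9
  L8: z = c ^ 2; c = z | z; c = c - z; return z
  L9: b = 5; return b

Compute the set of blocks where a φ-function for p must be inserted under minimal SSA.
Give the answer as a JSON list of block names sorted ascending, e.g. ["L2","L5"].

Answer: ["L3", "L4", "L8", "L9"]

Working:
idom tree: L1←L0 L2←L0 L3←L2 L4←L2 L5←L4 L6←L3 L7←L6 L8←L2 L9←L2
Dom∩ at merges:
  L3: preds {L2,L6}: {L0,L2} ∩ {L0,L2,L3,L6} = {L0,L2}; idom=L2
  L4: preds {L2,L3}: {L0,L2} ∩ {L0,L2,L3} = {L0,L2}; idom=L2
  L8: preds {L3,L5}: {L0,L2,L3} ∩ {L0,L2,L4,L5} = {L0,L2}; idom=L2
  L9: preds {L5,L6,L7}: {L0,L2,L4,L5} ∩ {L0,L2,L3,L6} ∩ {L0,L2,L3,L6,L7} = {L0,L2}; idom=L2

DF walk-up:
  join L3 pred L2: · stop@L2
  join L3 pred L6: L6→L3 stop@L2
  join L4 pred L2: · stop@L2
  join L4 pred L3: L3 stop@L2
  join L8 pred L3: L3 stop@L2
  join L8 pred L5: L5→L4 stop@L2
  join L9 pred L5: L5→L4 stop@L2
  join L9 pred L6: L6→L3 stop@L2
  join L9 pred L7: L7→L6→L3 stop@L2
  L0: DF=∅
  L1: DF=∅
  L2: DF=∅
  L3: DF={L3,L4,L8,L9}
  L4: DF={L8,L9}
  L5: DF={L8,L9}
  L6: DF={L3,L9}
  L7: DF={L9}
  L8: DF=∅
  L9: DF=∅

φ for p: defs {L1,L3,L6}
  DF⁺ = {L3,L4,L8,L9}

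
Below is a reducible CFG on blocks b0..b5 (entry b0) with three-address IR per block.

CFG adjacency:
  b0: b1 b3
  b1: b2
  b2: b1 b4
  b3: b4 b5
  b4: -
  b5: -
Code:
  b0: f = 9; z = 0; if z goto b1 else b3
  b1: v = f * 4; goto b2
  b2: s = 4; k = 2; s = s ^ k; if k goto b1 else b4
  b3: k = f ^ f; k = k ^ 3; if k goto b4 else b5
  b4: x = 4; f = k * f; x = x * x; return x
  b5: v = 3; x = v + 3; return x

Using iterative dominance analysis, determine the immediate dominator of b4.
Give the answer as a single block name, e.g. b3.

Answer: b0

Working:
idom tree: b1←b0 b2←b1 b3←b0 b4←b0 b5←b3
Join-block Dom:
  b1: preds {b0,b2}: {b0} ∩ {b0,b1,b2} = {b0}; idom=b0
  b4: preds {b2,b3}: {b0,b1,b2} ∩ {b0,b3} = {b0}; idom=b0

idom(b4) = b0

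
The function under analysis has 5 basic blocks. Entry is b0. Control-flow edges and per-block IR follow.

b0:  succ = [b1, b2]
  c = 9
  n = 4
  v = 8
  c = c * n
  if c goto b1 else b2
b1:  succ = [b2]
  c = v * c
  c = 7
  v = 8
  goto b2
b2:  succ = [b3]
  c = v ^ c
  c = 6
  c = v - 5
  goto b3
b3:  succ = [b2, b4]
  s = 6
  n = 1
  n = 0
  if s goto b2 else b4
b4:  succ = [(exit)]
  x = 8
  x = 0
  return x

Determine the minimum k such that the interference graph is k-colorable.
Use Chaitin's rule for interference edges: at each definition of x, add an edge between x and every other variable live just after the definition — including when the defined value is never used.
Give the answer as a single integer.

Answer: 4

Analysis:
Per-block:
  b0 def {c,n,v} use ∅
  b1 def {c,v} use {c,v}
  b2 def {c} use {c,v}
  b3 def {n,s} use ∅
  b4 def {x} use ∅

Backward fixpoint:
  b0: in=∅ out={c,v}
  b1: in={c,v} out={c,v}
  b2: in={c,v} out={c,v}
  b3: in={c,v} out={c,v}
  b4: in=∅ out=∅

Interference:
  c — {n,s,v}
  n — {c,s,v}
  s — {c,n,v}
  v — {c,n,s}
  x — ∅

Registers:
  {c,n,s,v} pairwise interfere (4-clique) ⇒ χ ≥ 4
  4-colouring: R0={c,x}  R1={n}  R2={s}  R3={v}
  χ = 4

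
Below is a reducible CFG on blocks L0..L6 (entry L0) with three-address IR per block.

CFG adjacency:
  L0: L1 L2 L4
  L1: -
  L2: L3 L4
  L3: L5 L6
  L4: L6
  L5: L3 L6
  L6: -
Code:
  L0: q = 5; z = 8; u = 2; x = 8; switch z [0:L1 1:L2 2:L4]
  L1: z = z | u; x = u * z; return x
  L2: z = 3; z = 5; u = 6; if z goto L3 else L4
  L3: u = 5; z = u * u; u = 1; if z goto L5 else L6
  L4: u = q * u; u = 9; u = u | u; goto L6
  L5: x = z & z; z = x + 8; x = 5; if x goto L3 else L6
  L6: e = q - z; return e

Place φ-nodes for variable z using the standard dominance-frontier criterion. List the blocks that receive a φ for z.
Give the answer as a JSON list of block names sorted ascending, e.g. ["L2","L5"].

Answer: ["L3", "L4", "L6"]

Analysis:
idom tree: L1←L0 L2←L0 L3←L2 L4←L0 L5←L3 L6←L0
Dom at joins:
  L3: preds {L2,L5}: {L0,L2} ∩ {L0,L2,L3,L5} = {L0,L2}; idom=L2
  L4: preds {L0,L2}: {L0} ∩ {L0,L2} = {L0}; idom=L0
  L6: preds {L3,L4,L5}: {L0,L2,L3} ∩ {L0,L4} ∩ {L0,L2,L3,L5} = {L0}; idom=L0

DF walk-up:
  join L3 pred L2: · stop@L2
  join L3 pred L5: L5→L3 stop@L2
  join L4 pred L0: · stop@L0
  join L4 pred L2: L2 stop@L0
  join L6 pred L3: L3→L2 stop@L0
  join L6 pred L4: L4 stop@L0
  join L6 pred L5: L5→L3→L2 stop@L0
  DF(L0)=∅
  DF(L1)=∅
  DF(L2)={L4,L6}
  DF(L3)={L3,L6}
  DF(L4)={L6}
  DF(L5)={L3,L6}
  DF(L6)=∅

φ for z: defs {L0,L1,L2,L3,L5}
  DF⁺ = {L3,L4,L6}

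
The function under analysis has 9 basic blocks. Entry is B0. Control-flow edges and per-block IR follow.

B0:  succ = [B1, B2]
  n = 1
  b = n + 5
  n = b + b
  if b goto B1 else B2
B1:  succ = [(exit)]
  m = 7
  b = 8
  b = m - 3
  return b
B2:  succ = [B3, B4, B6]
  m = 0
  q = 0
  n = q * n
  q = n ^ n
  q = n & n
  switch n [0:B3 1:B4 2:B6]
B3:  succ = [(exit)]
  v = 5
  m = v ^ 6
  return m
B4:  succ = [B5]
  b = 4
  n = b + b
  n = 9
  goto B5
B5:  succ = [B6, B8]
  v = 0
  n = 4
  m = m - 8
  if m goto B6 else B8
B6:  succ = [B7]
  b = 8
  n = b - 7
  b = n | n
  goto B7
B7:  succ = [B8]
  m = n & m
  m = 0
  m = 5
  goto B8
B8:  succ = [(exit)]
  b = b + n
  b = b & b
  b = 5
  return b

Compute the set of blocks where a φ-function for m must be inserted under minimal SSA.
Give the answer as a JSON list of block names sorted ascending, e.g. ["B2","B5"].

Answer: ["B6", "B8"]

Working:
idom tree: B1←B0 B2←B0 B3←B2 B4←B2 B5←B4 B6←B2 B7←B6 B8←B2
Join-block Dom:
  B6: preds {B2,B5}: {B0,B2} ∩ {B0,B2,B4,B5} = {B0,B2}; idom=B2
  B8: preds {B5,B7}: {B0,B2,B4,B5} ∩ {B0,B2,B6,B7} = {B0,B2}; idom=B2

Frontier:
  join B6 pred B2: · stop@B2
  join B6 pred B5: B5→B4 stop@B2
  join B8 pred B5: B5→B4 stop@B2
  join B8 pred B7: B7→B6 stop@B2
  B0 → ∅
  B1 → ∅
  B2 → ∅
  B3 → ∅
  B4 → {B6,B8}
  B5 → {B6,B8}
  B6 → {B8}
  B7 → {B8}
  B8 → ∅

φ for m: defs {B1,B2,B3,B5,B7}
  DF⁺ = {B6,B8}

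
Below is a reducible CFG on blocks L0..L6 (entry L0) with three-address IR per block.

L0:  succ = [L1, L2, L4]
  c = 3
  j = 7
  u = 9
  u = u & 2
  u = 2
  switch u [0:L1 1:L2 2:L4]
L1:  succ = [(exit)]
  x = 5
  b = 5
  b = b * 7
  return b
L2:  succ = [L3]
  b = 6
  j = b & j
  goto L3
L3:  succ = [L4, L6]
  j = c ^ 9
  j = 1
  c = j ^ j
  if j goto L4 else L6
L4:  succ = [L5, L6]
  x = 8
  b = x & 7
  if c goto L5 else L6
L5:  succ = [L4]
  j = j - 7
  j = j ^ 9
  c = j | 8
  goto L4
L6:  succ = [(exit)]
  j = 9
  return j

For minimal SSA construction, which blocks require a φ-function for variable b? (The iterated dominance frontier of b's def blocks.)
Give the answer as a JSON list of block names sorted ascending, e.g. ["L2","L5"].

Answer: ["L4", "L6"]

Working:
idom tree: L1←L0 L2←L0 L3←L2 L4←L0 L5←L4 L6←L0
Join-block Dom:
  L4: preds {L0,L3,L5}: {L0} ∩ {L0,L2,L3} ∩ {L0,L4,L5} = {L0}; idom=L0
  L6: preds {L3,L4}: {L0,L2,L3} ∩ {L0,L4} = {L0}; idom=L0

DF derivation:
  L4←L0: walk · to L0
  L4←L3: walk L3→L2 to L0
  L4←L5: walk L5→L4 to L0
  L6←L3: walk L3→L2 to L0
  L6←L4: walk L4 to L0
  L0: DF=∅
  L1: DF=∅
  L2: DF={L4,L6}
  L3: DF={L4,L6}
  L4: DF={L4,L6}
  L5: DF={L4}
  L6: DF=∅

φ for b: defs {L1,L2,L4}
  DF⁺ = {L4,L6}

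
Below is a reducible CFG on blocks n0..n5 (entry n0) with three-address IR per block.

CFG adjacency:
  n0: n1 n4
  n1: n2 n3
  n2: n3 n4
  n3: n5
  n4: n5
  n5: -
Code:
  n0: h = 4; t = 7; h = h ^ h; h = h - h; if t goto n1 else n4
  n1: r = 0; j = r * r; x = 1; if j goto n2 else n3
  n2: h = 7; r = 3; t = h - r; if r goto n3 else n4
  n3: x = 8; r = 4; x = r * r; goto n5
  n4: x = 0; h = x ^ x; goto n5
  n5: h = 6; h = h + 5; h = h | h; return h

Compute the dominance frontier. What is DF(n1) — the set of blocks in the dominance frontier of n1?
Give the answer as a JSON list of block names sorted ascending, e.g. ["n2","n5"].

Answer: ["n4", "n5"]

Analysis:
idom tree: n1←n0 n2←n1 n3←n1 n4←n0 n5←n0
Dom∩ at merges:
  n3: preds {n1,n2}: {n0,n1} ∩ {n0,n1,n2} = {n0,n1}; idom=n1
  n4: preds {n0,n2}: {n0} ∩ {n0,n1,n2} = {n0}; idom=n0
  n5: preds {n3,n4}: {n0,n1,n3} ∩ {n0,n4} = {n0}; idom=n0

Frontier:
  n3←n1: walk · to n1
  n3←n2: walk n2 to n1
  n4←n0: walk · to n0
  n4←n2: walk n2→n1 to n0
  n5←n3: walk n3→n1 to n0
  n5←n4: walk n4 to n0
  n0 → ∅
  n1 → {n4,n5}
  n2 → {n3,n4}
  n3 → {n5}
  n4 → {n5}
  n5 → ∅

DF(n1) = ["n4", "n5"]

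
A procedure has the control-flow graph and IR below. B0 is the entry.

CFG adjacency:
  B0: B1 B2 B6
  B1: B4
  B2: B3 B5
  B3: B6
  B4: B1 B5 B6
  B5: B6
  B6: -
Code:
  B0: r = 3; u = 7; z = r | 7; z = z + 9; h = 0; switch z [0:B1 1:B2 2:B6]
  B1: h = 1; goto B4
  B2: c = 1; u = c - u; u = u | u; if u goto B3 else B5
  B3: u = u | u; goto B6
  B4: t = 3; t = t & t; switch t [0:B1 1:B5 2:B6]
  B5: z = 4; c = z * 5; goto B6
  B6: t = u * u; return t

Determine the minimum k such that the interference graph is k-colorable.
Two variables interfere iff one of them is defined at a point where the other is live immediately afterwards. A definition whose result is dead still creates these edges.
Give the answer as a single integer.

Answer: 3

Analysis:
def/use:
  B0: {h,r,u,z} / ∅
  B1: {h} / ∅
  B2: {c,u} / {u}
  B3: {u} / {u}
  B4: {t} / ∅
  B5: {c,z} / ∅
  B6: {t} / {u}

Live sets:
  B0 li=∅ lo={u}
  B1 li={u} lo={u}
  B2 li={u} lo={u}
  B3 li={u} lo={u}
  B4 li={u} lo={u}
  B5 li={u} lo={u}
  B6 li={u} lo=∅

Interference:
  c — {u}
  h — {u,z}
  r — {u}
  t — {u}
  u — {c,h,r,t,z}
  z — {h,u}

Colouring:
  {h,u,z} pairwise interfere (3-clique) ⇒ χ ≥ 3
  3-colouring: r0={u}  r1={c,h,r,t}  r2={z}
  χ = 3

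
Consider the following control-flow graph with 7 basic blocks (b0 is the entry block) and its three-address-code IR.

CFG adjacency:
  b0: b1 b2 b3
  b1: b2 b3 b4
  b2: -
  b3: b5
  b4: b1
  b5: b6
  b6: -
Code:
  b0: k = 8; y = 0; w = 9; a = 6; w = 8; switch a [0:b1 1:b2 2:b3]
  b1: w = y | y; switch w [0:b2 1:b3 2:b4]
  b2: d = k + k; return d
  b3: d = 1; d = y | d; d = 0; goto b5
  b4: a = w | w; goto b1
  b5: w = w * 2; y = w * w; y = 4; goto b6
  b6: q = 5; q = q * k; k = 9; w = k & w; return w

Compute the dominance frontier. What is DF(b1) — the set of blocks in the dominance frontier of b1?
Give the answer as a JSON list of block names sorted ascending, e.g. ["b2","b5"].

idom tree: b1←b0 b2←b0 b3←b0 b4←b1 b5←b3 b6←b5
Dom at joins:
  b1: preds {b0,b4}: {b0} ∩ {b0,b1,b4} = {b0}; idom=b0
  b2: preds {b0,b1}: {b0} ∩ {b0,b1} = {b0}; idom=b0
  b3: preds {b0,b1}: {b0} ∩ {b0,b1} = {b0}; idom=b0

DF derivation:
  b1←b0: walk · to b0
  b1←b4: walk b4→b1 to b0
  b2←b0: walk · to b0
  b2←b1: walk b1 to b0
  b3←b0: walk · to b0
  b3←b1: walk b1 to b0
  b0: DF=∅
  b1: DF={b1,b2,b3}
  b2: DF=∅
  b3: DF=∅
  b4: DF={b1}
  b5: DF=∅
  b6: DF=∅

DF(b1) = ["b1", "b2", "b3"]

Answer: ["b1", "b2", "b3"]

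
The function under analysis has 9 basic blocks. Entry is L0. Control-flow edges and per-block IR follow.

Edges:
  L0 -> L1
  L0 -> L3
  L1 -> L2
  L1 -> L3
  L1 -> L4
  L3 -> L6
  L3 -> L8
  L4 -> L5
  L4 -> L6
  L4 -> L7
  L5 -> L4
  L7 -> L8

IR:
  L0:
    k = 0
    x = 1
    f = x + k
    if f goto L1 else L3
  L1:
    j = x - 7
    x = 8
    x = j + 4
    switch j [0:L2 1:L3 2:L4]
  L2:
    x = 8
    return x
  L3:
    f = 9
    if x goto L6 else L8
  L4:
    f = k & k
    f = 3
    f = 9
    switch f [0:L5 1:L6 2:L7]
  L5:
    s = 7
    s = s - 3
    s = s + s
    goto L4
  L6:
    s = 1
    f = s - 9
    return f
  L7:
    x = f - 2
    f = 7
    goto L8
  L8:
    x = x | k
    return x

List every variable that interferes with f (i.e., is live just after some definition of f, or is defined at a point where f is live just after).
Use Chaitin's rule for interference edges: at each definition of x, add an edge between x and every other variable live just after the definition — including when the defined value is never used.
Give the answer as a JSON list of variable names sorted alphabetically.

def/use:
  L0: def={f,k,x} ue=∅
  L1: def={j,x} ue={x}
  L2: def={x} ue=∅
  L3: def={f} ue={x}
  L4: def={f} ue={k}
  L5: def={s} ue=∅
  L6: def={f,s} ue=∅
  L7: def={f,x} ue={f}
  L8: def={x} ue={k,x}

Live sets:
  L0: in=∅ out={k,x}
  L1: in={k,x} out={k,x}
  L2: in=∅ out=∅
  L3: in={k,x} out={k,x}
  L4: in={k} out={f,k}
  L5: in={k} out={k}
  L6: in=∅ out=∅
  L7: in={f,k} out={k,x}
  L8: in={k,x} out=∅

Interference:
  f↔{k,x}
  j↔{k,x}
  k↔{f,j,s,x}
  s↔{k}
  x↔{f,j,k}

N(f) = ["k", "x"]

Answer: ["k", "x"]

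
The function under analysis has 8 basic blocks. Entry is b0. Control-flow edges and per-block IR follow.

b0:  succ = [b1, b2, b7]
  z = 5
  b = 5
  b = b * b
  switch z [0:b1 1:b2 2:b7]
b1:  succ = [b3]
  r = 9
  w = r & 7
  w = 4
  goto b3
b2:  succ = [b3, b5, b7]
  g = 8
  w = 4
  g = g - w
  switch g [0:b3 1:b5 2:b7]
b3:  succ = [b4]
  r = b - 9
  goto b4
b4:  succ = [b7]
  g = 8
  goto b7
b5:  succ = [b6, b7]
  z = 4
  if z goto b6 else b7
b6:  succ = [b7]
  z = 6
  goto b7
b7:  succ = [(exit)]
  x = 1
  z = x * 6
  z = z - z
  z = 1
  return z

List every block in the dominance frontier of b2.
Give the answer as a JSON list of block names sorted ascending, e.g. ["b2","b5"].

Answer: ["b3", "b7"]

Derivation:
idom tree: b1←b0 b2←b0 b3←b0 b4←b3 b5←b2 b6←b5 b7←b0
Dom∩ at merges:
  b3: preds {b1,b2}: {b0,b1} ∩ {b0,b2} = {b0}; idom=b0
  b7: preds {b0,b2,b4,b5,b6}: {b0} ∩ {b0,b2} ∩ {b0,b3,b4} ∩ {b0,b2,b5} ∩ {b0,b2,b5,b6} = {b0}; idom=b0

DF derivation:
  join b3 pred b1: b1 stop@b0
  join b3 pred b2: b2 stop@b0
  join b7 pred b0: · stop@b0
  join b7 pred b2: b2 stop@b0
  join b7 pred b4: b4→b3 stop@b0
  join b7 pred b5: b5→b2 stop@b0
  join b7 pred b6: b6→b5→b2 stop@b0
  DF(b0)=∅
  DF(b1)={b3}
  DF(b2)={b3,b7}
  DF(b3)={b7}
  DF(b4)={b7}
  DF(b5)={b7}
  DF(b6)={b7}
  DF(b7)=∅

DF(b2) = ["b3", "b7"]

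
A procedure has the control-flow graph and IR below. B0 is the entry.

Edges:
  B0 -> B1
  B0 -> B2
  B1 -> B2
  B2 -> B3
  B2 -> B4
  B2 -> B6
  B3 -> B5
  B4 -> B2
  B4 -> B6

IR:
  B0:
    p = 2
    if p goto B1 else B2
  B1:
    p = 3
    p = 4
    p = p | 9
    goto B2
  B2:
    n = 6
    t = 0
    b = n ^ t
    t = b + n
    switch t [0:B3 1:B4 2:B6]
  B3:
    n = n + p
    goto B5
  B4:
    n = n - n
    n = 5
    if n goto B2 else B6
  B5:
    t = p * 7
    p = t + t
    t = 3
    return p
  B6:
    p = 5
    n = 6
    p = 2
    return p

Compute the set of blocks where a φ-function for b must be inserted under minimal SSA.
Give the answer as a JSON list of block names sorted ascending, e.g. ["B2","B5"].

Answer: ["B2"]

Derivation:
idom tree: B1←B0 B2←B0 B3←B2 B4←B2 B5←B3 B6←B2
Join-block Dom:
  B2: preds {B0,B1,B4}: {B0} ∩ {B0,B1} ∩ {B0,B2,B4} = {B0}; idom=B0
  B6: preds {B2,B4}: {B0,B2} ∩ {B0,B2,B4} = {B0,B2}; idom=B2

Frontier:
  B2←B0: walk · to B0
  B2←B1: walk B1 to B0
  B2←B4: walk B4→B2 to B0
  B6←B2: walk · to B2
  B6←B4: walk B4 to B2
  DF(B0)=∅
  DF(B1)={B2}
  DF(B2)={B2}
  DF(B3)=∅
  DF(B4)={B2,B6}
  DF(B5)=∅
  DF(B6)=∅

φ for b: defs {B2}
  DF⁺ = {B2}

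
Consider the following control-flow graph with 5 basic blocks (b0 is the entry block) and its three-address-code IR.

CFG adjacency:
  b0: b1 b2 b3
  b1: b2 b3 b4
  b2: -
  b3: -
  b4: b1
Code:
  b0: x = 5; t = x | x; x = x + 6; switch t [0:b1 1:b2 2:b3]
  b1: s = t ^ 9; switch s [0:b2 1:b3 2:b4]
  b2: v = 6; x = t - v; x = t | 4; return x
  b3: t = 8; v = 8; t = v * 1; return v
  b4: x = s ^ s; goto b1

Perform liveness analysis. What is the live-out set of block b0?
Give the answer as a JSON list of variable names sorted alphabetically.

Answer: ["t"]

Working:
def/use:
  b0 def {t,x} use ∅
  b1 def {s} use {t}
  b2 def {v,x} use {t}
  b3 def {t,v} use ∅
  b4 def {x} use {s}

Backward fixpoint:
  live b0: ∅→{t}
  live b1: {t}→{s,t}
  live b2: {t}→∅
  live b3: ∅→∅
  live b4: {s,t}→{t}

live-out(b0) = ["t"]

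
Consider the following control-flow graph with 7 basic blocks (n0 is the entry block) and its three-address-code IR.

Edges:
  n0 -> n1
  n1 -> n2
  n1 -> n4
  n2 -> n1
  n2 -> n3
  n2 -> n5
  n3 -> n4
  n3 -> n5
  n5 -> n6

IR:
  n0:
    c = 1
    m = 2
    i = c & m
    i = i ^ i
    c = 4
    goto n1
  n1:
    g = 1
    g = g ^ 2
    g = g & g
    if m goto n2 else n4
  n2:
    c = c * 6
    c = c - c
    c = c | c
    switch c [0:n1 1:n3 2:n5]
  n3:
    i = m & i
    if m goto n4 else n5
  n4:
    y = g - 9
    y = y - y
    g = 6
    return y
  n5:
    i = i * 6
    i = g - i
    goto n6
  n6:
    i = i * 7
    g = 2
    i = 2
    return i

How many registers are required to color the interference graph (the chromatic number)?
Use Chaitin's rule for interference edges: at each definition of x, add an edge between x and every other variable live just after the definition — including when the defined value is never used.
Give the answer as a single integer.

def/use:
  n0 def {c,i,m} use ∅
  n1 def {g} use {m}
  n2 def {c} use {c}
  n3 def {i} use {i,m}
  n4 def {g,y} use {g}
  n5 def {i} use {g,i}
  n6 def {g,i} use {i}

Live sets:
  n0: in=∅ out={c,i,m}
  n1: in={c,i,m} out={c,g,i,m}
  n2: in={c,g,i,m} out={c,g,i,m}
  n3: in={g,i,m} out={g,i}
  n4: in={g} out=∅
  n5: in={g,i} out={i}
  n6: in={i} out=∅

Interference:
  c: {g,i,m}
  g: {c,i,m,y}
  i: {c,g,m}
  m: {c,g,i}
  y: {g}

Registers:
  lower bound: {c,g,i,m} mutually conflict ⇒ χ ≥ 4
  4-colouring: c0={g}  c1={c,y}  c2={i}  c3={m}
  χ = 4

Answer: 4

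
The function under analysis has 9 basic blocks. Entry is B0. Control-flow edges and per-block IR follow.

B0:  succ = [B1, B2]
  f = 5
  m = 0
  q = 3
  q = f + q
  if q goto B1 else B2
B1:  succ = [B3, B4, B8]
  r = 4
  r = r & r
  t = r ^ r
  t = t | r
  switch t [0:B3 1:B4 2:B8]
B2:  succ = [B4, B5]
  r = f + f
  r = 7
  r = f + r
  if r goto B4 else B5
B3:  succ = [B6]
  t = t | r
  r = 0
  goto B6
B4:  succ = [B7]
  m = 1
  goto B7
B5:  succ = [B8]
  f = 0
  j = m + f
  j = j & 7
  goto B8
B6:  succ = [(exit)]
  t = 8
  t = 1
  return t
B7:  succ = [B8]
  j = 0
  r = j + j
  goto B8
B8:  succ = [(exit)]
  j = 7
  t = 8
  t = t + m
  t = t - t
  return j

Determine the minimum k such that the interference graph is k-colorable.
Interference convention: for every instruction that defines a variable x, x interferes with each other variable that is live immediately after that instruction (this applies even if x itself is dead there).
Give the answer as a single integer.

Answer: 3

Analysis:
Block summaries:
  B0 def {f,m,q} use ∅
  B1 def {r,t} use ∅
  B2 def {r} use {f}
  B3 def {r,t} use {r,t}
  B4 def {m} use ∅
  B5 def {f,j} use {m}
  B6 def {t} use ∅
  B7 def {j,r} use ∅
  B8 def {j,t} use {m}

Liveness:
  B0 li=∅ lo={f,m}
  B1 li={m} lo={m,r,t}
  B2 li={f,m} lo={m}
  B3 li={r,t} lo=∅
  B4 li=∅ lo={m}
  B5 li={m} lo={m}
  B6 li=∅ lo=∅
  B7 li={m} lo={m}
  B8 li={m} lo=∅

Conflict graph:
  f↔{m,q,r}
  j↔{m,t}
  m↔{f,j,q,r,t}
  q↔{f,m}
  r↔{f,m,t}
  t↔{j,m,r}

Registers:
  lower bound: {f,m,q} mutually conflict ⇒ χ ≥ 3
  assign f→R1 j→R2 m→R0 q→R2 r→R2 t→R1 — no edge inside a register ⇒ χ ≤ 3
  χ = 3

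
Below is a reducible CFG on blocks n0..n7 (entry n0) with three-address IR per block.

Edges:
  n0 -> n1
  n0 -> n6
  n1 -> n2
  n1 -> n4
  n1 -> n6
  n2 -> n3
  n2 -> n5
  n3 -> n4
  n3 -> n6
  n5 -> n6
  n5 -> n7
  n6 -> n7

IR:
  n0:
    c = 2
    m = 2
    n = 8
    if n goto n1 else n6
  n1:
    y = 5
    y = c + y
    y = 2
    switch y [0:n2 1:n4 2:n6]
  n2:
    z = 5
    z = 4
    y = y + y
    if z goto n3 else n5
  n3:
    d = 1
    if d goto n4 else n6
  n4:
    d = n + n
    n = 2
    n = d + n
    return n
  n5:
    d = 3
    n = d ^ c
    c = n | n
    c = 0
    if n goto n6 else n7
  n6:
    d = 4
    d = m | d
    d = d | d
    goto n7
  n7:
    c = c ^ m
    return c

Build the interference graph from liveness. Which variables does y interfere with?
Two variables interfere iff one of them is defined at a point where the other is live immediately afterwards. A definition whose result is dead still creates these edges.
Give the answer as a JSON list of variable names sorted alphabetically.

Per-block:
  n0: def={c,m,n} ue=∅
  n1: def={y} ue={c}
  n2: def={y,z} ue={y}
  n3: def={d} ue=∅
  n4: def={d,n} ue={n}
  n5: def={c,d,n} ue={c}
  n6: def={d} ue={m}
  n7: def={c} ue={c,m}

Liveness:
  n0: in=∅ out={c,m,n}
  n1: in={c,m,n} out={c,m,n,y}
  n2: in={c,m,n,y} out={c,m,n}
  n3: in={c,m,n} out={c,m,n}
  n4: in={n} out=∅
  n5: in={c,m} out={c,m}
  n6: in={c,m} out={c,m}
  n7: in={c,m} out=∅

Conflict graph:
  c — {d,m,n,y,z}
  d — {c,m,n}
  m — {c,d,n,y,z}
  n — {c,d,m,y,z}
  y — {c,m,n,z}
  z — {c,m,n,y}

N(y) = ["c", "m", "n", "z"]

Answer: ["c", "m", "n", "z"]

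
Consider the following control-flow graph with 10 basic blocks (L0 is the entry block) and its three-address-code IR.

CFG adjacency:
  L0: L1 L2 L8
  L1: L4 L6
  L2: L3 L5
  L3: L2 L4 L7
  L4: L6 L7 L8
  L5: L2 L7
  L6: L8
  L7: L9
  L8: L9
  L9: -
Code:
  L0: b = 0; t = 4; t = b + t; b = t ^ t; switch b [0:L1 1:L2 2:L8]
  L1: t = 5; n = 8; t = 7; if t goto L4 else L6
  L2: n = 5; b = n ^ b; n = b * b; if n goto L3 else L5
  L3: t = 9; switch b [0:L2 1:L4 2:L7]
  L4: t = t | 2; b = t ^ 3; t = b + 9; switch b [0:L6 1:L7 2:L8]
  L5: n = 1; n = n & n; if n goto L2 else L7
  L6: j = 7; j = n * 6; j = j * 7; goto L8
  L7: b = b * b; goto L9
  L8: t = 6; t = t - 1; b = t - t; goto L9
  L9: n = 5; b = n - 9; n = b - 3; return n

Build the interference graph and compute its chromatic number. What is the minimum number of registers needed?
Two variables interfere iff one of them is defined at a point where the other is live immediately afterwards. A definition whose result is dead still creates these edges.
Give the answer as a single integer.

Per-block:
  L0: {b,t} / ∅
  L1: {n,t} / ∅
  L2: {b,n} / {b}
  L3: {t} / {b}
  L4: {b,t} / {t}
  L5: {n} / ∅
  L6: {j} / {n}
  L7: {b} / {b}
  L8: {b,t} / ∅
  L9: {b,n} / ∅

Liveness:
  live L0: ∅→{b}
  live L1: ∅→{n,t}
  live L2: {b}→{b,n}
  live L3: {b,n}→{b,n,t}
  live L4: {n,t}→{b,n}
  live L5: {b}→{b}
  live L6: {n}→∅
  live L7: {b}→∅
  live L8: ∅→∅
  live L9: ∅→∅

Interfere edges:
  b↔{n,t}
  j↔{n}
  n↔{b,j,t}
  t↔{b,n}

Registers:
  {b,n,t} pairwise interfere (3-clique) ⇒ χ ≥ 3
  assign b→c1 j→c1 n→c0 t→c2 — no edge inside a register ⇒ χ ≤ 3
  χ = 3

Answer: 3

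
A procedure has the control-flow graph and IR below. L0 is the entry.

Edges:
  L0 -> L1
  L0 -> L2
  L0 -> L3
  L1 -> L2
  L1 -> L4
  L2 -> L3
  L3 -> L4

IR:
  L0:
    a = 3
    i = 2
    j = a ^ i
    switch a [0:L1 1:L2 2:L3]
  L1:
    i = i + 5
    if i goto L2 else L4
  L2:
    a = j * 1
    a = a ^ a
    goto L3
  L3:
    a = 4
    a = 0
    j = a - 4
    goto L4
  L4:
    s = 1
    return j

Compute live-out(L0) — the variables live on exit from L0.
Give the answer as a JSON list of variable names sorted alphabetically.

Answer: ["i", "j"]

Analysis:
Per-block:
  L0: def={a,i,j} ue=∅
  L1: def={i} ue={i}
  L2: def={a} ue={j}
  L3: def={a,j} ue=∅
  L4: def={s} ue={j}

Backward fixpoint:
  L0: in=∅ out={i,j}
  L1: in={i,j} out={j}
  L2: in={j} out=∅
  L3: in=∅ out={j}
  L4: in={j} out=∅

live-out(L0) = ["i", "j"]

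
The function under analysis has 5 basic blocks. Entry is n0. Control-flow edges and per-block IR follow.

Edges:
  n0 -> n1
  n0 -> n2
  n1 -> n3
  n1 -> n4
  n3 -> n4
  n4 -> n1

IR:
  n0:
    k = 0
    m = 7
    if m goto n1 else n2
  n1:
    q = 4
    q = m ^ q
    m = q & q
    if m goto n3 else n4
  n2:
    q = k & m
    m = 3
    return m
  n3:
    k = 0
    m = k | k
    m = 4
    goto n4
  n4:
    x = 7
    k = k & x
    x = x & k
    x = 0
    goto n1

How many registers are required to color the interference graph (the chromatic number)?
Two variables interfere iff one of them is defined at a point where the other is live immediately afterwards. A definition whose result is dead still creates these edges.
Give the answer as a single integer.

def/use:
  n0 def {k,m} use ∅
  n1 def {m,q} use {m}
  n2 def {m,q} use {k,m}
  n3 def {k,m} use ∅
  n4 def {k,x} use {k}

Live sets:
  n0 li=∅ lo={k,m}
  n1 li={k,m} lo={k,m}
  n2 li={k,m} lo=∅
  n3 li=∅ lo={k,m}
  n4 li={k,m} lo={k,m}

Interfere edges:
  k↔{m,q,x}
  m↔{k,q,x}
  q↔{k,m}
  x↔{k,m}

Chromatic number:
  clique {k,m,q} ⇒ need ≥ 3
  assign k→c0 m→c1 q→c2 x→c2 — no edge inside a register ⇒ χ ≤ 3
  χ = 3

Answer: 3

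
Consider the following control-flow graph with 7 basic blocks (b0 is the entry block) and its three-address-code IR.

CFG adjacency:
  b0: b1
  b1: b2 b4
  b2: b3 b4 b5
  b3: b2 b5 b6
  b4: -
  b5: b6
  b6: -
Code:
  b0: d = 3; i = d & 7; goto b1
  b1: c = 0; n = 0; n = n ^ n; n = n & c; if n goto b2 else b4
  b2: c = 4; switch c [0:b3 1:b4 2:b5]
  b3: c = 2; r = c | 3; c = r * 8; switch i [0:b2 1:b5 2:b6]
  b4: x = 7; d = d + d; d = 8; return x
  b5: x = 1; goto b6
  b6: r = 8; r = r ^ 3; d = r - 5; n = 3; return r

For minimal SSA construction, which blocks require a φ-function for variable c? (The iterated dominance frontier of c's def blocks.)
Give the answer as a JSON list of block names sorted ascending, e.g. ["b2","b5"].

Answer: ["b2", "b4", "b5", "b6"]

Analysis:
idom tree: b1←b0 b2←b1 b3←b2 b4←b1 b5←b2 b6←b2
Dom∩ at merges:
  b2: preds {b1,b3}: {b0,b1} ∩ {b0,b1,b2,b3} = {b0,b1}; idom=b1
  b4: preds {b1,b2}: {b0,b1} ∩ {b0,b1,b2} = {b0,b1}; idom=b1
  b5: preds {b2,b3}: {b0,b1,b2} ∩ {b0,b1,b2,b3} = {b0,b1,b2}; idom=b2
  b6: preds {b3,b5}: {b0,b1,b2,b3} ∩ {b0,b1,b2,b5} = {b0,b1,b2}; idom=b2

DF derivation:
  b2←b1: walk · to b1
  b2←b3: walk b3→b2 to b1
  b4←b1: walk · to b1
  b4←b2: walk b2 to b1
  b5←b2: walk · to b2
  b5←b3: walk b3 to b2
  b6←b3: walk b3 to b2
  b6←b5: walk b5 to b2
  b0 → ∅
  b1 → ∅
  b2 → {b2,b4}
  b3 → {b2,b5,b6}
  b4 → ∅
  b5 → {b6}
  b6 → ∅

φ for c: defs {b1,b2,b3}
  DF⁺ = {b2,b4,b5,b6}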